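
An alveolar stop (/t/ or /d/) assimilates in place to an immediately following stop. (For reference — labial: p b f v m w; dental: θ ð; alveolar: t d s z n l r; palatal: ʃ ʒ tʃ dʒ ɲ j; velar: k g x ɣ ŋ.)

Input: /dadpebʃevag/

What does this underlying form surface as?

[dabpebʃevag]

/d/ before /p/ (labial) → [b]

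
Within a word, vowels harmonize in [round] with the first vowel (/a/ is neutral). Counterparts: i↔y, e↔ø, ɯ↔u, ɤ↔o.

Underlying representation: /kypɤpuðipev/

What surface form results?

/ɤ/ harmonizes with /y/ ([+round]) → [o]
/i/ harmonizes with /y/ ([+round]) → [y]
/e/ harmonizes with /y/ ([+round]) → [ø]

[kypopuðypøv]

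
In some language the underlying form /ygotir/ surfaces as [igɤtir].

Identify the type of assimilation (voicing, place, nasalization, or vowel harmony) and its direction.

/y/→[i] /o/→[ɤ].
Vowels agree with the last vowel, so the harmony is regressive.

vowel harmony, regressive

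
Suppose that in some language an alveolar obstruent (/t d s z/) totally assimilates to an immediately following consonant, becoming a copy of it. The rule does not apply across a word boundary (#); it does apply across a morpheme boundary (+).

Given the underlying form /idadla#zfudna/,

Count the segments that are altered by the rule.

/d/ before /l/ → [l] (total assimilation)
/z/ before /f/ → [f] (total assimilation)
/d/ before /n/ → [n] (total assimilation)
3 segments change.

3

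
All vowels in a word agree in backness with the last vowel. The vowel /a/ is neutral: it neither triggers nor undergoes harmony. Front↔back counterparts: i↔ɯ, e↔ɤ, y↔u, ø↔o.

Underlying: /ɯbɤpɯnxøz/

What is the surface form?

[ibepinxøz]

/ɯ/ harmonizes with /ø/ ([-back]) → [i]
/ɤ/ harmonizes with /ø/ ([-back]) → [e]
/ɯ/ harmonizes with /ø/ ([-back]) → [i]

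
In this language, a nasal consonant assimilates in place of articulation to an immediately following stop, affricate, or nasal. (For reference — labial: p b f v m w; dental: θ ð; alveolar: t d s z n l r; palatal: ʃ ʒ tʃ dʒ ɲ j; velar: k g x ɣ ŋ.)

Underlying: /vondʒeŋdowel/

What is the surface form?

/n/ before /dʒ/ (palatal) → [ɲ]
/ŋ/ before /d/ (alveolar) → [n]

[voɲdʒendowel]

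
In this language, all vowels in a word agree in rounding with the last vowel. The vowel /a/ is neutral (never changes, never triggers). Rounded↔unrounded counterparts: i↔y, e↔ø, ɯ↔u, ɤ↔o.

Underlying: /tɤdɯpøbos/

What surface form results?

[todupøbos]

/ɤ/ harmonizes with /o/ ([+round]) → [o]
/ɯ/ harmonizes with /o/ ([+round]) → [u]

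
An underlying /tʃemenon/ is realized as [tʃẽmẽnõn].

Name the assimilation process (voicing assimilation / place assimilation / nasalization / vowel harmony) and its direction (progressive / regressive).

nasalization, regressive

/e/→[ẽ] /e/→[ẽ] /o/→[õ].
Each target copies a feature from the following segment, so the direction is regressive.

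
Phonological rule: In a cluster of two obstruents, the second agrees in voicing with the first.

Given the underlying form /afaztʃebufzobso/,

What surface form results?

/tʃ/ after /z/ (voiced) → [dʒ]
/z/ after /f/ (voiceless) → [s]
/s/ after /b/ (voiced) → [z]

[afazdʒebufsobzo]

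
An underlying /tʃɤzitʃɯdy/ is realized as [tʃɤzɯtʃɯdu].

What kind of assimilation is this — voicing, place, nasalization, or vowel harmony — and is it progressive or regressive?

/i/→[ɯ] /y/→[u].
Vowels agree with the first vowel, so the harmony is progressive.

vowel harmony, progressive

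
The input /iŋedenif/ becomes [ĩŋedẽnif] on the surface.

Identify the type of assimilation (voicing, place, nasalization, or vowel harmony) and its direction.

nasalization, regressive

/i/→[ĩ] /e/→[ẽ].
Each target copies a feature from the following segment, so the direction is regressive.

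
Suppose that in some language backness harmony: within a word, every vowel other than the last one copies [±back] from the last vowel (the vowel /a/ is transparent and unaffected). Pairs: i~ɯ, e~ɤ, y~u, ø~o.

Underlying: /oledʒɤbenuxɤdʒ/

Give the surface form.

/e/ harmonizes with /ɤ/ ([+back]) → [ɤ]
/e/ harmonizes with /ɤ/ ([+back]) → [ɤ]

[olɤdʒɤbɤnuxɤdʒ]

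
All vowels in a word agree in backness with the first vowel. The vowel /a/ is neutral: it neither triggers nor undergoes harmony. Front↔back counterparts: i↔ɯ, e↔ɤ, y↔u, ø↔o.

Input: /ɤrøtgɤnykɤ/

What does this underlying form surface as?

[ɤrotgɤnukɤ]

/ø/ harmonizes with /ɤ/ ([+back]) → [o]
/y/ harmonizes with /ɤ/ ([+back]) → [u]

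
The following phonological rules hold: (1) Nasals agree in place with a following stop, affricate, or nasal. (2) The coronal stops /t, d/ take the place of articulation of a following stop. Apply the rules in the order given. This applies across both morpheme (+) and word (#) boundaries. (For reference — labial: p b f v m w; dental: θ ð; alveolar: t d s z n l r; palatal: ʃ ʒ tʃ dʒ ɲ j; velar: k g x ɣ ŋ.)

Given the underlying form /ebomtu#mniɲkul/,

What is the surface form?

[ebontu#nniŋkul]

Rule 1: /m/ before /t/ (alveolar) → [n]
Rule 1: /m/ before /n/ (alveolar) → [n]
Rule 1: /ɲ/ before /k/ (velar) → [ŋ]
After rule 1: ebontu#nniŋkul
Rule 2: no segment meets the rule's conditions; no change.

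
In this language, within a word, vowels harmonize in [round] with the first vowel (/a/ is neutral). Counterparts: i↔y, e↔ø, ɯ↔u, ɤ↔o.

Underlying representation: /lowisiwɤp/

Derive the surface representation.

[lowysywop]

/i/ harmonizes with /o/ ([+round]) → [y]
/i/ harmonizes with /o/ ([+round]) → [y]
/ɤ/ harmonizes with /o/ ([+round]) → [o]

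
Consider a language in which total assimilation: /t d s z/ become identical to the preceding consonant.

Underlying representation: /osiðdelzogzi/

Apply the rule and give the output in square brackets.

/d/ after /ð/ → [ð] (total assimilation)
/z/ after /l/ → [l] (total assimilation)
/z/ after /g/ → [g] (total assimilation)

[osiððelloggi]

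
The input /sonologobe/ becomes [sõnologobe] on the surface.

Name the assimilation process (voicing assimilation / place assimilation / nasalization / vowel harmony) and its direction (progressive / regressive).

nasalization, regressive

/o/→[õ].
Each target copies a feature from the following segment, so the direction is regressive.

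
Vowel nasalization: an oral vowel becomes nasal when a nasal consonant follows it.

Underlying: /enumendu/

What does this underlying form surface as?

[ẽnũmẽndu]

/e/ before nasal /n/ → [ẽ]
/u/ before nasal /m/ → [ũ]
/e/ before nasal /n/ → [ẽ]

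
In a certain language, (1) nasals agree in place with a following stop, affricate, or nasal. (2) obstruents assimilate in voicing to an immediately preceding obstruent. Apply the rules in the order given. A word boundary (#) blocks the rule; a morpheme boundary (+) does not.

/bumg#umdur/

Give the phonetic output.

Rule 1: /m/ before /g/ (velar) → [ŋ]
Rule 1: /m/ before /d/ (alveolar) → [n]
After rule 1: buŋg#undur
Rule 2: no segment meets the rule's conditions; no change.

[buŋg#undur]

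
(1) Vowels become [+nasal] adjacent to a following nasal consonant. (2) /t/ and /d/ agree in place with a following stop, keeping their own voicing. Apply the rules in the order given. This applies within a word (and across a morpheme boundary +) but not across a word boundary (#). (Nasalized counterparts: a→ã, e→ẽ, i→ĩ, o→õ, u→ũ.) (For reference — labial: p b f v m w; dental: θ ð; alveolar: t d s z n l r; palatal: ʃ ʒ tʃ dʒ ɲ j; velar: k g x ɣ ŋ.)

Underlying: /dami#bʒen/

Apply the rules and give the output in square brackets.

[dãmi#bʒẽn]

Rule 1: /a/ before nasal /m/ → [ã]
Rule 1: /e/ before nasal /n/ → [ẽ]
After rule 1: dãmi#bʒẽn
Rule 2: no segment meets the rule's conditions; no change.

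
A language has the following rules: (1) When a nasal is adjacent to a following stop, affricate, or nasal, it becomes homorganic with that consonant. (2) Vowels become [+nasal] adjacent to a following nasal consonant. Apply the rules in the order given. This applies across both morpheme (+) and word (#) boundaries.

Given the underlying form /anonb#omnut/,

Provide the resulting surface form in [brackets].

[ãnõmb#õnnut]

Rule 1: /n/ before /b/ (labial) → [m]
Rule 1: /m/ before /n/ (alveolar) → [n]
After rule 1: anomb#onnut
Rule 2: /a/ before nasal /n/ → [ã]
Rule 2: /o/ before nasal /m/ → [õ]
Rule 2: /o/ before nasal /n/ → [õ]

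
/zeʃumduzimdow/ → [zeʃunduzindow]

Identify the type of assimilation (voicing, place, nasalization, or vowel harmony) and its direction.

place assimilation, regressive

/m/→[n] /m/→[n].
Each target copies a feature from the following segment, so the direction is regressive.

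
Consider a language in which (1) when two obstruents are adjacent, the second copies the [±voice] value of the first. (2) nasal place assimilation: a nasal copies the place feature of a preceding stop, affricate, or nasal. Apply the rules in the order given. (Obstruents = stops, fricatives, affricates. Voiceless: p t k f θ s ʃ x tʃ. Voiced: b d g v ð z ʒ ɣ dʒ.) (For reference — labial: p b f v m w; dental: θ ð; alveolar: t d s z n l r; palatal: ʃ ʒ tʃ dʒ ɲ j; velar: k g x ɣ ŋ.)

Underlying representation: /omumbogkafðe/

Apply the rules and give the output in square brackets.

[omumboggafθe]

Rule 1: /k/ after /g/ (voiced) → [g]
Rule 1: /ð/ after /f/ (voiceless) → [θ]
After rule 1: omumboggafθe
Rule 2: no segment meets the rule's conditions; no change.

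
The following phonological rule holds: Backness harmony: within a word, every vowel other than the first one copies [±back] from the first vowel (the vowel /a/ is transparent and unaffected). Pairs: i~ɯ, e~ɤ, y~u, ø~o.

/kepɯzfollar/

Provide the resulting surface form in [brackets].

/ɯ/ harmonizes with /e/ ([-back]) → [i]
/o/ harmonizes with /e/ ([-back]) → [ø]

[kepizføllar]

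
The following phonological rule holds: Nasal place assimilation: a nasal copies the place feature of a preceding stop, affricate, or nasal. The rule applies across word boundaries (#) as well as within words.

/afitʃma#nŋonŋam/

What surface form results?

[afitʃɲa#nnonnam]

/m/ after /tʃ/ (palatal) → [ɲ]
/ŋ/ after /n/ (alveolar) → [n]
/ŋ/ after /n/ (alveolar) → [n]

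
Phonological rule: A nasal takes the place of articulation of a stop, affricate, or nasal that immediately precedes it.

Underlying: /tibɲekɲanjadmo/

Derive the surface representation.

[tibmekŋanjadno]

/ɲ/ after /b/ (labial) → [m]
/ɲ/ after /k/ (velar) → [ŋ]
/m/ after /d/ (alveolar) → [n]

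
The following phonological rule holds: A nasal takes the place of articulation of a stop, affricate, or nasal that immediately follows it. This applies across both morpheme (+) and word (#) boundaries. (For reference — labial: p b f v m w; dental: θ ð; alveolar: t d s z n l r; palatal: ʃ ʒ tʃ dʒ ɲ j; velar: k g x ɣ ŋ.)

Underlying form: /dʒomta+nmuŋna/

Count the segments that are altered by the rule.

/m/ before /t/ (alveolar) → [n]
/n/ before /m/ (labial) → [m]
/ŋ/ before /n/ (alveolar) → [n]
3 segments change.

3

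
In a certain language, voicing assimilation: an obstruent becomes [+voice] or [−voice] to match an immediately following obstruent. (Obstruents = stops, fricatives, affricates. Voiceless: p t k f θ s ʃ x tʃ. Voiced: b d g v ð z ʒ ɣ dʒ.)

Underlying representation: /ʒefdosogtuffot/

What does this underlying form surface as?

[ʒevdosoktuffot]

/f/ before /d/ (voiced) → [v]
/g/ before /t/ (voiceless) → [k]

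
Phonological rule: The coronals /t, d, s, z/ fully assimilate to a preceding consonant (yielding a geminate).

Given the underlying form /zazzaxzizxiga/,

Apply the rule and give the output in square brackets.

/z/ after /x/ → [x] (total assimilation)

[zazzaxxizxiga]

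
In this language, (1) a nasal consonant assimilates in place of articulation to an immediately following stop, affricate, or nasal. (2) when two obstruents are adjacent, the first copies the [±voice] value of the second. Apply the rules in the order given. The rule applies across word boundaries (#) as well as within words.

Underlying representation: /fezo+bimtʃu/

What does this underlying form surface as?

Rule 1: /m/ before /tʃ/ (palatal) → [ɲ]
After rule 1: fezo+biɲtʃu
Rule 2: no segment meets the rule's conditions; no change.

[fezo+biɲtʃu]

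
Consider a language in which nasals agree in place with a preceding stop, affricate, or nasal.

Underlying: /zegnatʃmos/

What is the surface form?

/n/ after /g/ (velar) → [ŋ]
/m/ after /tʃ/ (palatal) → [ɲ]

[zegŋatʃɲos]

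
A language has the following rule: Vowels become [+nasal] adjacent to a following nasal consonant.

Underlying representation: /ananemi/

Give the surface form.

/a/ before nasal /n/ → [ã]
/a/ before nasal /n/ → [ã]
/e/ before nasal /m/ → [ẽ]

[ãnãnẽmi]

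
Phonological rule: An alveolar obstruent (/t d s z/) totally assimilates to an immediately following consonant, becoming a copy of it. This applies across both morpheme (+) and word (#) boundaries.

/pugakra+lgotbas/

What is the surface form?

/t/ before /b/ → [b] (total assimilation)

[pugakra+lgobbas]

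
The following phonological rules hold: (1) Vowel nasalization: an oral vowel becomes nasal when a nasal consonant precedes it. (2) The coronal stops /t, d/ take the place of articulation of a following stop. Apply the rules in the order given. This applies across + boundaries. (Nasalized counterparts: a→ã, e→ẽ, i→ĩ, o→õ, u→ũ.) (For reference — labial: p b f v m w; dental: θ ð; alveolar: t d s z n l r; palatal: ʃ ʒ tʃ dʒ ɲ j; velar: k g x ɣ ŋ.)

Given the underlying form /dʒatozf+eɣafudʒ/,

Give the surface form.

Rule 1: no segment meets the rule's conditions; no change.
After rule 1: dʒatozf+eɣafudʒ
Rule 2: no segment meets the rule's conditions; no change.

[dʒatozf+eɣafudʒ]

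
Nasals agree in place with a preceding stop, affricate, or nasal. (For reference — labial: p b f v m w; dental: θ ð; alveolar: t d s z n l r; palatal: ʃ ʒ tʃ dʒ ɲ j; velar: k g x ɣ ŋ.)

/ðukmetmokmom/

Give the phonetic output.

/m/ after /k/ (velar) → [ŋ]
/m/ after /t/ (alveolar) → [n]
/m/ after /k/ (velar) → [ŋ]

[ðukŋetnokŋom]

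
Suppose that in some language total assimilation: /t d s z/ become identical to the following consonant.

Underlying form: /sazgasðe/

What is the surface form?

/z/ before /g/ → [g] (total assimilation)
/s/ before /ð/ → [ð] (total assimilation)

[saggaððe]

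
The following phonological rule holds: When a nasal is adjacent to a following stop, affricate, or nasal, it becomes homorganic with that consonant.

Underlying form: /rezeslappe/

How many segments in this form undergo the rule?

0

No segment meets the rule's conditions.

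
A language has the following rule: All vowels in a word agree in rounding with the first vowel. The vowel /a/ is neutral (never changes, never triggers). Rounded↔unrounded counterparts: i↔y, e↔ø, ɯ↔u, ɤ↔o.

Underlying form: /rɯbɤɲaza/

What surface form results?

no segment meets the rule's conditions; no change.

[rɯbɤɲaza]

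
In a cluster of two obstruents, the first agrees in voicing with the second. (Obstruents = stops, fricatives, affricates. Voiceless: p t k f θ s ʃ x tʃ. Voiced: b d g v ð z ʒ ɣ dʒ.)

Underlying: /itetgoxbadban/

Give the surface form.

[itedgoɣbadban]

/t/ before /g/ (voiced) → [d]
/x/ before /b/ (voiced) → [ɣ]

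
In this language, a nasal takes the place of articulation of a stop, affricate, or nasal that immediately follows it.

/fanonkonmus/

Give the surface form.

/n/ before /k/ (velar) → [ŋ]
/n/ before /m/ (labial) → [m]

[fanoŋkommus]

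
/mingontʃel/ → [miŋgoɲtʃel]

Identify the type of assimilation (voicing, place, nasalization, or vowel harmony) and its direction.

/n/→[ŋ] /n/→[ɲ].
Each target copies a feature from the following segment, so the direction is regressive.

place assimilation, regressive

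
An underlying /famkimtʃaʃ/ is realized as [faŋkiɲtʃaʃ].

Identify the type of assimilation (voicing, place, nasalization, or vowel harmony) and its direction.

/m/→[ŋ] /m/→[ɲ].
Each target copies a feature from the following segment, so the direction is regressive.

place assimilation, regressive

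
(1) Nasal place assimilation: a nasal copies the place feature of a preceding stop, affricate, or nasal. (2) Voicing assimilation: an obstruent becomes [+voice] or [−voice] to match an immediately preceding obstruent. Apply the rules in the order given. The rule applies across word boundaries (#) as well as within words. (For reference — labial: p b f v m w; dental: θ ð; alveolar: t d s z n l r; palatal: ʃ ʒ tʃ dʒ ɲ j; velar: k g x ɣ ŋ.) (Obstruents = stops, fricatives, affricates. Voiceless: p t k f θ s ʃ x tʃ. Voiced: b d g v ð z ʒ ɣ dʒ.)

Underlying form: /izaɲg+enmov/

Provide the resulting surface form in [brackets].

[izaɲg+ennov]

Rule 1: /m/ after /n/ (alveolar) → [n]
After rule 1: izaɲg+ennov
Rule 2: no segment meets the rule's conditions; no change.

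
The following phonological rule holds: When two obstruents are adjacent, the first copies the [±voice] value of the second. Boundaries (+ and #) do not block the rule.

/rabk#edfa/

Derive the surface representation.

/b/ before /k/ (voiceless) → [p]
/d/ before /f/ (voiceless) → [t]

[rapk#etfa]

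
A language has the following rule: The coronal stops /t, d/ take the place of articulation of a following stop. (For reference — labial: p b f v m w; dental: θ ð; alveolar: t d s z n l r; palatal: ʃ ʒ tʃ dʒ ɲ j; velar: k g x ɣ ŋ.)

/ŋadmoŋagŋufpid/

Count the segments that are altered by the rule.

0

No segment meets the rule's conditions.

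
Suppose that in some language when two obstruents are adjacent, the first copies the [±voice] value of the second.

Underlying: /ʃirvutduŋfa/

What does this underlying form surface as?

[ʃirvudduŋfa]

/t/ before /d/ (voiced) → [d]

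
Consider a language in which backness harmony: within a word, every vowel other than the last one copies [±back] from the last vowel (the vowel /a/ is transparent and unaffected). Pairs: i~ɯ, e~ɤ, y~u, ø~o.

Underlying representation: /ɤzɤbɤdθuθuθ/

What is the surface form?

[ɤzɤbɤdθuθuθ]

no segment meets the rule's conditions; no change.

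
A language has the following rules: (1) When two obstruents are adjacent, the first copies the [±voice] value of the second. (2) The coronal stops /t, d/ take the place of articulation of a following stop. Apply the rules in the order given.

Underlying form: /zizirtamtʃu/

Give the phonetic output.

[zizirtamtʃu]

Rule 1: no segment meets the rule's conditions; no change.
After rule 1: zizirtamtʃu
Rule 2: no segment meets the rule's conditions; no change.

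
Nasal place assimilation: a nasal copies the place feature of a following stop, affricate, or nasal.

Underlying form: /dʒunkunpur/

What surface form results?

[dʒuŋkumpur]

/n/ before /k/ (velar) → [ŋ]
/n/ before /p/ (labial) → [m]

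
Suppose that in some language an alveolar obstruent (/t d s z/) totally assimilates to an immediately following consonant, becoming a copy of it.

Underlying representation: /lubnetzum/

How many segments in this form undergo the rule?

/t/ before /z/ → [z] (total assimilation)
1 segment changes.

1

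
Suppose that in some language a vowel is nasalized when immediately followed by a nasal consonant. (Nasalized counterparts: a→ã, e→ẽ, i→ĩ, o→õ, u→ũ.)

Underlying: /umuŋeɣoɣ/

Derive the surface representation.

/u/ before nasal /m/ → [ũ]
/u/ before nasal /ŋ/ → [ũ]

[ũmũŋeɣoɣ]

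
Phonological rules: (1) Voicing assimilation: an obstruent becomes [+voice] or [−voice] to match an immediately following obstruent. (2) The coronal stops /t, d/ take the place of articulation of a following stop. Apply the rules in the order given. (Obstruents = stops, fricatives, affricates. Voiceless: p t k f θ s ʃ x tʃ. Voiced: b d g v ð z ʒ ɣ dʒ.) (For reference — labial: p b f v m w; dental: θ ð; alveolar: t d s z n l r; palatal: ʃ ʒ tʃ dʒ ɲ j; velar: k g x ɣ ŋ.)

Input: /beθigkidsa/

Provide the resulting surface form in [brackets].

Rule 1: /g/ before /k/ (voiceless) → [k]
Rule 1: /d/ before /s/ (voiceless) → [t]
After rule 1: beθikkitsa
Rule 2: no segment meets the rule's conditions; no change.

[beθikkitsa]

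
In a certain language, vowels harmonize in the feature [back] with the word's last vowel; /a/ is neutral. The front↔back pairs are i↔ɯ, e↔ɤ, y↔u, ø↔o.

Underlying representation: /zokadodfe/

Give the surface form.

[zøkadødfe]

/o/ harmonizes with /e/ ([-back]) → [ø]
/o/ harmonizes with /e/ ([-back]) → [ø]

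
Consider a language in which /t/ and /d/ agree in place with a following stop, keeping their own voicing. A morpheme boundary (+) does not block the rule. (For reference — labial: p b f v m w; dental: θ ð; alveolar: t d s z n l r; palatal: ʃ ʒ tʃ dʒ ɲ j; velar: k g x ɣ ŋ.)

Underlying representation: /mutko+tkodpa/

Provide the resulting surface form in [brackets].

/t/ before /k/ (velar) → [k]
/t/ before /k/ (velar) → [k]
/d/ before /p/ (labial) → [b]

[mukko+kkobpa]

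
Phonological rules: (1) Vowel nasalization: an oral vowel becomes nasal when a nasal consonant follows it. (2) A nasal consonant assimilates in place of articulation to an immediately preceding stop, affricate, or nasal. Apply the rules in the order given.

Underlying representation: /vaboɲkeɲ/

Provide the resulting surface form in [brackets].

Rule 1: /o/ before nasal /ɲ/ → [õ]
Rule 1: /e/ before nasal /ɲ/ → [ẽ]
After rule 1: vabõɲkẽɲ
Rule 2: no segment meets the rule's conditions; no change.

[vabõɲkẽɲ]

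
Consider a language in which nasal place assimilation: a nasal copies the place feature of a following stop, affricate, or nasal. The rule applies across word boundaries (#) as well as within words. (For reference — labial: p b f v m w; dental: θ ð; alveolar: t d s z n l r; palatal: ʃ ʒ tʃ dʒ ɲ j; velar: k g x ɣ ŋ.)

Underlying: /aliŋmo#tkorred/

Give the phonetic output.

[alimmo#tkorred]

/ŋ/ before /m/ (labial) → [m]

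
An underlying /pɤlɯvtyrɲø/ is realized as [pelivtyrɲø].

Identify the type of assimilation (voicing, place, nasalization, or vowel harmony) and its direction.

vowel harmony, regressive

/ɤ/→[e] /ɯ/→[i].
Vowels agree with the last vowel, so the harmony is regressive.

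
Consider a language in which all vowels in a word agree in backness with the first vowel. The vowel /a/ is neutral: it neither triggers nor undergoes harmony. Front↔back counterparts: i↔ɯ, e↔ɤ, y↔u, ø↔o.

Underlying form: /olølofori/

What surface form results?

/ø/ harmonizes with /o/ ([+back]) → [o]
/i/ harmonizes with /o/ ([+back]) → [ɯ]

[ololoforɯ]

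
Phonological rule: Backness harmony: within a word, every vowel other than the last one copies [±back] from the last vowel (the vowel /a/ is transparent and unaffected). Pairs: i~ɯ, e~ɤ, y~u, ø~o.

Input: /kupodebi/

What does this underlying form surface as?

[kypødebi]

/u/ harmonizes with /i/ ([-back]) → [y]
/o/ harmonizes with /i/ ([-back]) → [ø]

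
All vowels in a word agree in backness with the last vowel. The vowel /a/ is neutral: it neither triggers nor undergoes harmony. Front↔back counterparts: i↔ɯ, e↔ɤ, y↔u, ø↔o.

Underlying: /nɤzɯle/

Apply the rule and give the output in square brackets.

/ɤ/ harmonizes with /e/ ([-back]) → [e]
/ɯ/ harmonizes with /e/ ([-back]) → [i]

[nezile]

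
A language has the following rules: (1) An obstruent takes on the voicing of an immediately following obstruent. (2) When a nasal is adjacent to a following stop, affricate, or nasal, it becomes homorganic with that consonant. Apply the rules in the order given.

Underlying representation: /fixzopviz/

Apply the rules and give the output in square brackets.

Rule 1: /x/ before /z/ (voiced) → [ɣ]
Rule 1: /p/ before /v/ (voiced) → [b]
After rule 1: fiɣzobviz
Rule 2: no segment meets the rule's conditions; no change.

[fiɣzobviz]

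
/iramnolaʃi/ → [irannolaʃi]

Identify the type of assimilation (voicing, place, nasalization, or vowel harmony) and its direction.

/m/→[n].
Each target copies a feature from the following segment, so the direction is regressive.

place assimilation, regressive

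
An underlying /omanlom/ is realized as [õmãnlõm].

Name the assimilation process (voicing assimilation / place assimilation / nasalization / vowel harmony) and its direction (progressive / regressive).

/o/→[õ] /a/→[ã] /o/→[õ].
Each target copies a feature from the following segment, so the direction is regressive.

nasalization, regressive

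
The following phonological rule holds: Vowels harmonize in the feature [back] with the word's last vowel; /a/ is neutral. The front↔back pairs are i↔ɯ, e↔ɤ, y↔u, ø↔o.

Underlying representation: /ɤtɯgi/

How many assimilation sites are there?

2

/ɤ/ harmonizes with /i/ ([-back]) → [e]
/ɯ/ harmonizes with /i/ ([-back]) → [i]
2 segments change.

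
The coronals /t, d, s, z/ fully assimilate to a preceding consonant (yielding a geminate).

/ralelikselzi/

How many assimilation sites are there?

2

/s/ after /k/ → [k] (total assimilation)
/z/ after /l/ → [l] (total assimilation)
2 segments change.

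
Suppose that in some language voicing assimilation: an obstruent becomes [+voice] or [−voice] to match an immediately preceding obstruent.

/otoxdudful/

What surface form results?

[otoxtudvul]

/d/ after /x/ (voiceless) → [t]
/f/ after /d/ (voiced) → [v]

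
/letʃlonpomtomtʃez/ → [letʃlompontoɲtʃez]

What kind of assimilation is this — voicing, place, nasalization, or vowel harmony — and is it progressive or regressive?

place assimilation, regressive

/n/→[m] /m/→[n] /m/→[ɲ].
Each target copies a feature from the following segment, so the direction is regressive.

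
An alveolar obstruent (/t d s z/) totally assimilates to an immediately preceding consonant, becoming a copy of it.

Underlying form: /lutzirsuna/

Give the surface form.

[luttirruna]

/z/ after /t/ → [t] (total assimilation)
/s/ after /r/ → [r] (total assimilation)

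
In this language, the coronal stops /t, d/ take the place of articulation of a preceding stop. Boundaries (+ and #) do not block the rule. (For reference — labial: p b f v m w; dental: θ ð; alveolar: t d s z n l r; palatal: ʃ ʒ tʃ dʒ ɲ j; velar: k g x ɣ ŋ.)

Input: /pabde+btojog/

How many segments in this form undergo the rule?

/d/ after /b/ (labial) → [b]
/t/ after /b/ (labial) → [p]
2 segments change.

2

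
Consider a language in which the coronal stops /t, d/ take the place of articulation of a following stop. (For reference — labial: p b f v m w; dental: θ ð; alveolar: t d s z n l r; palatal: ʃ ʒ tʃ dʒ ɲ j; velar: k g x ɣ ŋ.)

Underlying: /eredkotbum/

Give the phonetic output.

[eregkopbum]

/d/ before /k/ (velar) → [g]
/t/ before /b/ (labial) → [p]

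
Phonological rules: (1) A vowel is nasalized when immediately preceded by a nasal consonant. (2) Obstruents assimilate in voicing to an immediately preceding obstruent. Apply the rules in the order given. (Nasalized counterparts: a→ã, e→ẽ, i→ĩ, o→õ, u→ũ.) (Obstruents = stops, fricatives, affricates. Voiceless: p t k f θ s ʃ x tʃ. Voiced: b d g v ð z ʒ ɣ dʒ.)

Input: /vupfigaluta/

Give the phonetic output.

Rule 1: no segment meets the rule's conditions; no change.
After rule 1: vupfigaluta
Rule 2: no segment meets the rule's conditions; no change.

[vupfigaluta]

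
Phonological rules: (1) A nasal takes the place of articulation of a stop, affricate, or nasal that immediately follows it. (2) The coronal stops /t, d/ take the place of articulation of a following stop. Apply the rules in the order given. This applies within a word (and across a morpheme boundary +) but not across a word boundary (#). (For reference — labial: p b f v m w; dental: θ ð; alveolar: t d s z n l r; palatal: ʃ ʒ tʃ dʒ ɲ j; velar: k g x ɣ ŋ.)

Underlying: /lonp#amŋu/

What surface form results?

Rule 1: /n/ before /p/ (labial) → [m]
Rule 1: /m/ before /ŋ/ (velar) → [ŋ]
After rule 1: lomp#aŋŋu
Rule 2: no segment meets the rule's conditions; no change.

[lomp#aŋŋu]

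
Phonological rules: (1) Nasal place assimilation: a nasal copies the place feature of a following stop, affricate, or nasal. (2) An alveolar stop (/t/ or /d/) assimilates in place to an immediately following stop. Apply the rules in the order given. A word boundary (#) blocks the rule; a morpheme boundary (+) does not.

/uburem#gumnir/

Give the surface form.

Rule 1: /m/ before /n/ (alveolar) → [n]
After rule 1: uburem#gunnir
Rule 2: no segment meets the rule's conditions; no change.

[uburem#gunnir]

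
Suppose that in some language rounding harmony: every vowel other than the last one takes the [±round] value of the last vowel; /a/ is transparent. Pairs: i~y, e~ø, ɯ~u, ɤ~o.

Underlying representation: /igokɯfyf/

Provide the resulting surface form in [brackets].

/i/ harmonizes with /y/ ([+round]) → [y]
/ɯ/ harmonizes with /y/ ([+round]) → [u]

[ygokufyf]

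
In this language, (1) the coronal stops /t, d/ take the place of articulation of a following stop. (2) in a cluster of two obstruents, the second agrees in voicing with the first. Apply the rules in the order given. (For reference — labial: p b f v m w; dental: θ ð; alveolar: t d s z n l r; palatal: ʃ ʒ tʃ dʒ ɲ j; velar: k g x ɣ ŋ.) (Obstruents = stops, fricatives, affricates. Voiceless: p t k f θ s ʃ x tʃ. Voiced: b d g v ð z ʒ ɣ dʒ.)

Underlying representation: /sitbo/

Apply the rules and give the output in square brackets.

Rule 1: /t/ before /b/ (labial) → [p]
After rule 1: sipbo
Rule 2: /b/ after /p/ (voiceless) → [p]

[sippo]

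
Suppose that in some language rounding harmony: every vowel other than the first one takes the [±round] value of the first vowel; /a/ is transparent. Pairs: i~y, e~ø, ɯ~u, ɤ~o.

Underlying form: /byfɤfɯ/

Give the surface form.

/ɤ/ harmonizes with /y/ ([+round]) → [o]
/ɯ/ harmonizes with /y/ ([+round]) → [u]

[byfofu]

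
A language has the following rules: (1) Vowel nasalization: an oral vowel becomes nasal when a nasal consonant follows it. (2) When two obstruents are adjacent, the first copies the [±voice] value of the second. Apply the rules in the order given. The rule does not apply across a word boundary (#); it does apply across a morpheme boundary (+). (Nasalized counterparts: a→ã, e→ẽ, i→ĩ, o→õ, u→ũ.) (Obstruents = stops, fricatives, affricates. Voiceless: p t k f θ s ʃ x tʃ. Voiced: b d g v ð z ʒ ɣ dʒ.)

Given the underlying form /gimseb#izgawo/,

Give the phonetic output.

[gĩmseb#izgawo]

Rule 1: /i/ before nasal /m/ → [ĩ]
After rule 1: gĩmseb#izgawo
Rule 2: no segment meets the rule's conditions; no change.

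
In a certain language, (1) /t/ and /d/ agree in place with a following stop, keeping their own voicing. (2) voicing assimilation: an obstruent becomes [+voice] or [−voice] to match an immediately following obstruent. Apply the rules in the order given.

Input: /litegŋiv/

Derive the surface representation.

[litegŋiv]

Rule 1: no segment meets the rule's conditions; no change.
After rule 1: litegŋiv
Rule 2: no segment meets the rule's conditions; no change.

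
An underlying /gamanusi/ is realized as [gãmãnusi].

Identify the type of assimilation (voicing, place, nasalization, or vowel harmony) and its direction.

nasalization, regressive

/a/→[ã] /a/→[ã].
Each target copies a feature from the following segment, so the direction is regressive.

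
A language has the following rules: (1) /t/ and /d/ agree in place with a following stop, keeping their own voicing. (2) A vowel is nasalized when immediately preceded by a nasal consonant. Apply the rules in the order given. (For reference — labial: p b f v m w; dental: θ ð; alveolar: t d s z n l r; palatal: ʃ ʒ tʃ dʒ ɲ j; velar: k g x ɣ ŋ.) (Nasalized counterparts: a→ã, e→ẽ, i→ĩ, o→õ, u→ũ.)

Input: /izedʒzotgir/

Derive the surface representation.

[izedʒzokgir]

Rule 1: /t/ before /g/ (velar) → [k]
After rule 1: izedʒzokgir
Rule 2: no segment meets the rule's conditions; no change.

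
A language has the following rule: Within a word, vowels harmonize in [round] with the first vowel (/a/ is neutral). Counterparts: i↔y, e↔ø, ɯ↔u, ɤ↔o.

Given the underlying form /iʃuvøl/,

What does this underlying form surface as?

/u/ harmonizes with /i/ ([-round]) → [ɯ]
/ø/ harmonizes with /i/ ([-round]) → [e]

[iʃɯvel]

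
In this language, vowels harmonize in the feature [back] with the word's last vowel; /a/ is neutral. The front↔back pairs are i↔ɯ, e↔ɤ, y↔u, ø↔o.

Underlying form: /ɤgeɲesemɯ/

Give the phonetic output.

[ɤgɤɲɤsɤmɯ]

/e/ harmonizes with /ɯ/ ([+back]) → [ɤ]
/e/ harmonizes with /ɯ/ ([+back]) → [ɤ]
/e/ harmonizes with /ɯ/ ([+back]) → [ɤ]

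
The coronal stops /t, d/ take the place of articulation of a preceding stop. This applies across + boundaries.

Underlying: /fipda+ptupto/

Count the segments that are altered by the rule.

/d/ after /p/ (labial) → [b]
/t/ after /p/ (labial) → [p]
/t/ after /p/ (labial) → [p]
3 segments change.

3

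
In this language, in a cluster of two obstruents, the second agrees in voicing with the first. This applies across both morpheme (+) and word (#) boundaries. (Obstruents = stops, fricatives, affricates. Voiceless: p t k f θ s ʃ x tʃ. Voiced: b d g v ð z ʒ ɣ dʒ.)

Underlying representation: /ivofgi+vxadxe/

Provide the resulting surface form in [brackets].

/g/ after /f/ (voiceless) → [k]
/x/ after /v/ (voiced) → [ɣ]
/x/ after /d/ (voiced) → [ɣ]

[ivofki+vɣadɣe]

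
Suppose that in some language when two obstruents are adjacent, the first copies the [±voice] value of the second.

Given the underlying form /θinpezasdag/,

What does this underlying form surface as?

[θinpezazdag]

/s/ before /d/ (voiced) → [z]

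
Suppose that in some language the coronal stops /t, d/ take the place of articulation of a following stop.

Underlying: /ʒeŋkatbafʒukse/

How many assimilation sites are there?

/t/ before /b/ (labial) → [p]
1 segment changes.

1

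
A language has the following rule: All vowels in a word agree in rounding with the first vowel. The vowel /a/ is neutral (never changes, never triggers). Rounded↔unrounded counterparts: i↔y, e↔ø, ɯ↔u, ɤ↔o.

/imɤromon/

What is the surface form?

[imɤrɤmɤn]

/o/ harmonizes with /i/ ([-round]) → [ɤ]
/o/ harmonizes with /i/ ([-round]) → [ɤ]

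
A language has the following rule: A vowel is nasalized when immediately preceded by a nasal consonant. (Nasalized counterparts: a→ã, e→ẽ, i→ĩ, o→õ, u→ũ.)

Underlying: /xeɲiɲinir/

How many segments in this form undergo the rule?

/i/ after nasal /ɲ/ → [ĩ]
/i/ after nasal /ɲ/ → [ĩ]
/i/ after nasal /n/ → [ĩ]
3 segments change.

3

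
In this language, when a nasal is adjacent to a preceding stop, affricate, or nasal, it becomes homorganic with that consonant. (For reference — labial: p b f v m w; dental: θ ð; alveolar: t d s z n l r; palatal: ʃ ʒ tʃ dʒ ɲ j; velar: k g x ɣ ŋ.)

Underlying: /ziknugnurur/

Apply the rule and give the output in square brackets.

/n/ after /k/ (velar) → [ŋ]
/n/ after /g/ (velar) → [ŋ]

[zikŋugŋurur]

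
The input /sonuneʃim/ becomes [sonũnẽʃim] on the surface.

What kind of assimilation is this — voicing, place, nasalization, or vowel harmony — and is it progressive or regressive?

/u/→[ũ] /e/→[ẽ].
Each target copies a feature from the preceding segment, so the direction is progressive.

nasalization, progressive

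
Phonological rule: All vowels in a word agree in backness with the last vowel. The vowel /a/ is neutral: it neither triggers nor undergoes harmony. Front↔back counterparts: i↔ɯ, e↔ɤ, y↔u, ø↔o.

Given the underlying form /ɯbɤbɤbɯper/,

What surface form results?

[ibebebiper]

/ɯ/ harmonizes with /e/ ([-back]) → [i]
/ɤ/ harmonizes with /e/ ([-back]) → [e]
/ɤ/ harmonizes with /e/ ([-back]) → [e]
/ɯ/ harmonizes with /e/ ([-back]) → [i]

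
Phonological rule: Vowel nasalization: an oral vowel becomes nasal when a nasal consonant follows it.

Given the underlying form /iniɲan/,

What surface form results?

/i/ before nasal /n/ → [ĩ]
/i/ before nasal /ɲ/ → [ĩ]
/a/ before nasal /n/ → [ã]

[ĩnĩɲãn]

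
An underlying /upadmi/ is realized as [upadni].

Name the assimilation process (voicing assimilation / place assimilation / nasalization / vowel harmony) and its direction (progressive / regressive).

/m/→[n].
Each target copies a feature from the preceding segment, so the direction is progressive.

place assimilation, progressive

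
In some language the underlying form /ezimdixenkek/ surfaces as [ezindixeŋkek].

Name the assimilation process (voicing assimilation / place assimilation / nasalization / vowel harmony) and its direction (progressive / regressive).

/m/→[n] /n/→[ŋ].
Each target copies a feature from the following segment, so the direction is regressive.

place assimilation, regressive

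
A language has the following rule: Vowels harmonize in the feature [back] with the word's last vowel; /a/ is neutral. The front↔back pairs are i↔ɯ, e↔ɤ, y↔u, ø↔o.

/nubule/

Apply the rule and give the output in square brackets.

/u/ harmonizes with /e/ ([-back]) → [y]
/u/ harmonizes with /e/ ([-back]) → [y]

[nybyle]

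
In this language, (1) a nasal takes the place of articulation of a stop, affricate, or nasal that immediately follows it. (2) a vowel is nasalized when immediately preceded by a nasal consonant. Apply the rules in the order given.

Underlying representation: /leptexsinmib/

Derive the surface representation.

[leptexsimmĩb]

Rule 1: /n/ before /m/ (labial) → [m]
After rule 1: leptexsimmib
Rule 2: /i/ after nasal /m/ → [ĩ]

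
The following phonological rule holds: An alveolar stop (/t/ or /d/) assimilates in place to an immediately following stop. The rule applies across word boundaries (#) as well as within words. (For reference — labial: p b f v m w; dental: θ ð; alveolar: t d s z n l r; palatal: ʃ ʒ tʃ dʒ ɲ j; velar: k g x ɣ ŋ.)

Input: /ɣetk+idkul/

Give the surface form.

/t/ before /k/ (velar) → [k]
/d/ before /k/ (velar) → [g]

[ɣekk+igkul]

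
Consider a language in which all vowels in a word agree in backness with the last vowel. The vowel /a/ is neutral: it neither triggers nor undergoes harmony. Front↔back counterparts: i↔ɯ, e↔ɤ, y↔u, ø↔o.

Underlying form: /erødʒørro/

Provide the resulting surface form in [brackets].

/e/ harmonizes with /o/ ([+back]) → [ɤ]
/ø/ harmonizes with /o/ ([+back]) → [o]
/ø/ harmonizes with /o/ ([+back]) → [o]

[ɤrodʒorro]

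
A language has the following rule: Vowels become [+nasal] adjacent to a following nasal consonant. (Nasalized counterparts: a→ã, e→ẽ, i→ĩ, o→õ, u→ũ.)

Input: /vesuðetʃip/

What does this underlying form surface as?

[vesuðetʃip]

no segment meets the rule's conditions; no change.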